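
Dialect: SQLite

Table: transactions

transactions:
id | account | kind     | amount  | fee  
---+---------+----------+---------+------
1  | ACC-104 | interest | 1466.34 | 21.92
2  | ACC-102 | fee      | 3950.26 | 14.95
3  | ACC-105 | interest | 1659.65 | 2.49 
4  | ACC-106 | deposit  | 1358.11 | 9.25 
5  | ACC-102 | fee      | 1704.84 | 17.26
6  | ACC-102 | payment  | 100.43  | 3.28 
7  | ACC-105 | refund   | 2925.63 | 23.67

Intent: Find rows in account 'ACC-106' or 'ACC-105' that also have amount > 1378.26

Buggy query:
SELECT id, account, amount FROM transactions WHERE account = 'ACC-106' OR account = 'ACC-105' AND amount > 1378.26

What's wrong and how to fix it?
Bug: AND binds tighter than OR, so this parses as account = 'ACC-106' OR (account = 'ACC-105' AND amount > 1378.26)

Fix: Add parentheses around the OR so the AND applies to both alternatives

Corrected query:
SELECT id, account, amount FROM transactions WHERE (account = 'ACC-106' OR account = 'ACC-105') AND amount > 1378.26

Result:
id | account | amount 
---+---------+--------
3  | ACC-105 | 1659.65
7  | ACC-105 | 2925.63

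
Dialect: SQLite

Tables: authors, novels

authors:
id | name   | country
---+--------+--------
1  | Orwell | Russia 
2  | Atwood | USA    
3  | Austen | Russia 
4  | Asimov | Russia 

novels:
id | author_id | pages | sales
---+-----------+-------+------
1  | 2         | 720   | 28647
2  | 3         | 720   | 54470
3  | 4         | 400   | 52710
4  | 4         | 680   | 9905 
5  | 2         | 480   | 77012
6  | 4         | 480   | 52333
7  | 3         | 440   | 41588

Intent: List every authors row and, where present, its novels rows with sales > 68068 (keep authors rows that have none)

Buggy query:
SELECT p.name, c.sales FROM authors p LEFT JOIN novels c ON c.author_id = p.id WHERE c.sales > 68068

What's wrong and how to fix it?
Bug: A WHERE condition on the right-hand table after LEFT JOIN drops unmatched parents

Fix: Move the right-table condition into the ON clause so unmatched parents are kept

Corrected query:
SELECT p.name, c.sales FROM authors p LEFT JOIN novels c ON c.author_id = p.id AND c.sales > 68068

Result:
name   | sales
-------+------
Orwell | NULL 
Atwood | 77012
Austen | NULL 
Asimov | NULL 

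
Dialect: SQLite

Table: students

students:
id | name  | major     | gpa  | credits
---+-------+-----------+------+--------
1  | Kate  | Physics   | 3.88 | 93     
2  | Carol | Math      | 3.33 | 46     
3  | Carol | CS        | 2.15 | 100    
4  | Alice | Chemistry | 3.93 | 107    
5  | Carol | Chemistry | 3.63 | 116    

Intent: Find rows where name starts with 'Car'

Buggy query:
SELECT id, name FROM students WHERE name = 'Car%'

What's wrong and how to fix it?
Bug: '=' compares the literal string including the % character; pattern matching needs LIKE

Fix: Replace '=' with LIKE so 'Car%' is treated as a pattern

Corrected query:
SELECT id, name FROM students WHERE name LIKE 'Car%'

Result:
id | name 
---+------
2  | Carol
3  | Carol
5  | Carol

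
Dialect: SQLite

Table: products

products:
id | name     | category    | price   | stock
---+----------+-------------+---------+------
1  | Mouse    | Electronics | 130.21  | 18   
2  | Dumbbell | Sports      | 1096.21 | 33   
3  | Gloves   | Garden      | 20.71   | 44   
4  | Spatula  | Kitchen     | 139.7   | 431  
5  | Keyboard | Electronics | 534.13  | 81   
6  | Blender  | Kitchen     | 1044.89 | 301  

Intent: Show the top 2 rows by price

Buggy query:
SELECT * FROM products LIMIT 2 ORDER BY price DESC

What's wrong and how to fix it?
Bug: ORDER BY cannot follow LIMIT; LIMIT is the final clause

Fix: Swap the clauses: ORDER BY first, then LIMIT

Corrected query:
SELECT * FROM products ORDER BY price DESC LIMIT 2

Result:
id | name     | category | price   | stock
---+----------+----------+---------+------
2  | Dumbbell | Sports   | 1096.21 | 33   
6  | Blender  | Kitchen  | 1044.89 | 301  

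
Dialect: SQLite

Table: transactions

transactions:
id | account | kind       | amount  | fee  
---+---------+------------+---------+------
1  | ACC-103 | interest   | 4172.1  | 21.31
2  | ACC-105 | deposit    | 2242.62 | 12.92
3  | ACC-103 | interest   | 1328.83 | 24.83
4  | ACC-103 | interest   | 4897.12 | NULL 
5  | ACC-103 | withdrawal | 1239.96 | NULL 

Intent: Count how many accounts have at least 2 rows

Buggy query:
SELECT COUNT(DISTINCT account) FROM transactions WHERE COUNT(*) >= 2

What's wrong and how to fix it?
Bug: COUNT(*) cannot appear in WHERE; the per-group count doesn't exist yet

Fix: Use a subquery that GROUPs and filters with HAVING, then count its rows

Corrected query:
SELECT COUNT(*) FROM (SELECT account FROM transactions GROUP BY account HAVING COUNT(*) >= 2)

Result:
COUNT(*)
--------
1       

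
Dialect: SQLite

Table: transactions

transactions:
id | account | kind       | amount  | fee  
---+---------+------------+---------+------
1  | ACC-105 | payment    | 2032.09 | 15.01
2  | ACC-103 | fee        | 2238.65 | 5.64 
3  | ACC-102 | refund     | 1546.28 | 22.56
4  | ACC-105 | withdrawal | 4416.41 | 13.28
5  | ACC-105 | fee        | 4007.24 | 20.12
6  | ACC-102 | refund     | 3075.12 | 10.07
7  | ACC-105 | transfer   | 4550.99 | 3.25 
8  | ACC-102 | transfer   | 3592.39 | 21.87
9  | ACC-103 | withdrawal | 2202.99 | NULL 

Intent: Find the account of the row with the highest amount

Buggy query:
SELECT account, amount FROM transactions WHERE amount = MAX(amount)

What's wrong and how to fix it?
Bug: MAX(amount) is an aggregate and cannot be used directly in WHERE

Fix: Use a subquery: WHERE amount = (SELECT MAX(amount) FROM transactions)

Corrected query:
SELECT account, amount FROM transactions WHERE amount = (SELECT MAX(amount) FROM transactions)

Result:
account | amount 
--------+--------
ACC-105 | 4550.99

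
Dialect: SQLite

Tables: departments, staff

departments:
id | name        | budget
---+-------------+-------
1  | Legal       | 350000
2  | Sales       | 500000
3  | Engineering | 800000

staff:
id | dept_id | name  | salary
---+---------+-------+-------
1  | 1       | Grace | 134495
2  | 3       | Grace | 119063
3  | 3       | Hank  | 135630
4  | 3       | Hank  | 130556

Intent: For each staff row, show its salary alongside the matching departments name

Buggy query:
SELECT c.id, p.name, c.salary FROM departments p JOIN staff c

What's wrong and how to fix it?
Bug: Missing join condition: each staff row is matched to all departments rows instead of just its own

Fix: Specify the join condition linking the foreign key to the parent id

Corrected query:
SELECT c.id, p.name, c.salary FROM departments p JOIN staff c ON c.dept_id = p.id

Result:
id | name        | salary
---+-------------+-------
1  | Legal       | 134495
2  | Engineering | 119063
3  | Engineering | 135630
4  | Engineering | 130556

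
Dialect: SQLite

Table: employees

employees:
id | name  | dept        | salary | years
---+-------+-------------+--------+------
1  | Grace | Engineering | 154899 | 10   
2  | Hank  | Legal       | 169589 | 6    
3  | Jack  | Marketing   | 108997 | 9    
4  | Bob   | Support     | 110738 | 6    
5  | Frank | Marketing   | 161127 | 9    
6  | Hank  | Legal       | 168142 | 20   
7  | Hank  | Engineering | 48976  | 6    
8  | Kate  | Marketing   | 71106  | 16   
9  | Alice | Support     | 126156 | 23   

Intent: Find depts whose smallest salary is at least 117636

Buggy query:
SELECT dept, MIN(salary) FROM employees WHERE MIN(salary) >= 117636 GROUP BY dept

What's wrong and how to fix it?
Bug: Aggregates like MIN are computed per group after WHERE runs

Fix: Use HAVING for the per-group MIN condition

Corrected query:
SELECT dept, MIN(salary) FROM employees GROUP BY dept HAVING MIN(salary) >= 117636

Result:
dept  | MIN(salary)
------+------------
Legal | 168142     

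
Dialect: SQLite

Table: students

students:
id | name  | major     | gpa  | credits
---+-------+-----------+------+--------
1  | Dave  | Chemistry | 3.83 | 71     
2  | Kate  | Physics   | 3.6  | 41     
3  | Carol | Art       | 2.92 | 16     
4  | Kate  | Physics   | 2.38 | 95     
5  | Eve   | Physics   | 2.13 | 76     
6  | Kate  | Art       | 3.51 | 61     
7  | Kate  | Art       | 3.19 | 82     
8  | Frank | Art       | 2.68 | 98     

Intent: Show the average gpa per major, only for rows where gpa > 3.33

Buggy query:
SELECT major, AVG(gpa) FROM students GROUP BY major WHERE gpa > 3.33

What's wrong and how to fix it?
Bug: WHERE cannot follow GROUP BY

Fix: Place WHERE between FROM and GROUP BY

Corrected query:
SELECT major, AVG(gpa) FROM students WHERE gpa > 3.33 GROUP BY major

Result:
major     | AVG(gpa)
----------+---------
Art       | 3.51    
Chemistry | 3.83    
Physics   | 3.6     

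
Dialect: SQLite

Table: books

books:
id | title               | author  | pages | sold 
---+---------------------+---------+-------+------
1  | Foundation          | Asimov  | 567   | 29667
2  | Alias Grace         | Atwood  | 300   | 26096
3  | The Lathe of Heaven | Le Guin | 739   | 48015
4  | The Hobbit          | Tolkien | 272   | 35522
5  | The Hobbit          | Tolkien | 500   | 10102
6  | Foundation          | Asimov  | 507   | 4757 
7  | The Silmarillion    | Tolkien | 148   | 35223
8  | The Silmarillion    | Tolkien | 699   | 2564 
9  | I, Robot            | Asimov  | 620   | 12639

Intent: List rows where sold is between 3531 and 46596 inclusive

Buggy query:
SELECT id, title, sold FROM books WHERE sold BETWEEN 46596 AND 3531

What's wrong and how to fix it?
Bug: The bounds are reversed; BETWEEN a AND b requires a <= b to match anything

Fix: Write BETWEEN 3531 AND 46596

Corrected query:
SELECT id, title, sold FROM books WHERE sold BETWEEN 3531 AND 46596

Result:
id | title            | sold 
---+------------------+------
1  | Foundation       | 29667
2  | Alias Grace      | 26096
4  | The Hobbit       | 35522
5  | The Hobbit       | 10102
6  | Foundation       | 4757 
7  | The Silmarillion | 35223
9  | I, Robot         | 12639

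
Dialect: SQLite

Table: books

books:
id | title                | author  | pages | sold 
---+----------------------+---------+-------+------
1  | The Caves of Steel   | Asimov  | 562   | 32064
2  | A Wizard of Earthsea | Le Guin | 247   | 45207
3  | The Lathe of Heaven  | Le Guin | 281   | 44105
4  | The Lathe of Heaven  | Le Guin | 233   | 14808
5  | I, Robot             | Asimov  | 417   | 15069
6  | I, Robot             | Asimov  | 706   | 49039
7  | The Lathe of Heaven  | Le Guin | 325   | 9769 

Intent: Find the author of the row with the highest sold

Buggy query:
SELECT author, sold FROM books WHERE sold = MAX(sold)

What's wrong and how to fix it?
Bug: WHERE is evaluated per row; an aggregate over the whole table isn't defined there

Fix: Use a subquery: WHERE sold = (SELECT MAX(sold) FROM books)

Corrected query:
SELECT author, sold FROM books WHERE sold = (SELECT MAX(sold) FROM books)

Result:
author | sold 
-------+------
Asimov | 49039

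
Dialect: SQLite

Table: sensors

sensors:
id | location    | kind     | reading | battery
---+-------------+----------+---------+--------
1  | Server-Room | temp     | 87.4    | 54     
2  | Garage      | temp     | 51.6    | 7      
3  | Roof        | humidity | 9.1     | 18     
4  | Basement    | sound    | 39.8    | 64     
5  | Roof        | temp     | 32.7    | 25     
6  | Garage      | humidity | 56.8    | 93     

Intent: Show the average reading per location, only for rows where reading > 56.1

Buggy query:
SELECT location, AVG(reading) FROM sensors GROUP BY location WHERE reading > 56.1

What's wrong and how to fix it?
Bug: Row-level WHERE must come before GROUP BY in the clause order

Fix: Move the WHERE clause before GROUP BY

Corrected query:
SELECT location, AVG(reading) FROM sensors WHERE reading > 56.1 GROUP BY location

Result:
location    | AVG(reading)
------------+-------------
Garage      | 56.8        
Server-Room | 87.4        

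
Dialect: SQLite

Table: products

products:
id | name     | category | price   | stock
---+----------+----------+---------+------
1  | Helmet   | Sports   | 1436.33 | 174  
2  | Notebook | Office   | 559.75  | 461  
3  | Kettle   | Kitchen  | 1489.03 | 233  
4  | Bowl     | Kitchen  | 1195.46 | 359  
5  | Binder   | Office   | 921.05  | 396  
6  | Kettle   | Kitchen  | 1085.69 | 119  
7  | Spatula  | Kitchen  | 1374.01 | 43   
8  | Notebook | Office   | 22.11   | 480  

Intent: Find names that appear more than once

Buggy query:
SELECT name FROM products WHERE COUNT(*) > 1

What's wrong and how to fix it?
Bug: WHERE can't reference COUNT(*); aggregates are computed after WHERE

Fix: Group first, then use HAVING for the count condition

Corrected query:
SELECT name FROM products GROUP BY name HAVING COUNT(*) > 1

Result:
name    
--------
Kettle  
Notebook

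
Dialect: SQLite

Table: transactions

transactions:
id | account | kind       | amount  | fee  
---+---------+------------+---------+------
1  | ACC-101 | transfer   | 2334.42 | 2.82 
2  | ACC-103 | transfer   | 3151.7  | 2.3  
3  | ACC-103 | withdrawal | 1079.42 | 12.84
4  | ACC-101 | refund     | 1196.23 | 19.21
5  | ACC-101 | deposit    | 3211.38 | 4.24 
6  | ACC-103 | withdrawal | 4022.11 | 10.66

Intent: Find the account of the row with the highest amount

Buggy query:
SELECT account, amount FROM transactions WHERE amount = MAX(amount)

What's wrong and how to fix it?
Bug: WHERE is evaluated per row; an aggregate over the whole table isn't defined there

Fix: Use a subquery: WHERE amount = (SELECT MAX(amount) FROM transactions)

Corrected query:
SELECT account, amount FROM transactions WHERE amount = (SELECT MAX(amount) FROM transactions)

Result:
account | amount 
--------+--------
ACC-103 | 4022.11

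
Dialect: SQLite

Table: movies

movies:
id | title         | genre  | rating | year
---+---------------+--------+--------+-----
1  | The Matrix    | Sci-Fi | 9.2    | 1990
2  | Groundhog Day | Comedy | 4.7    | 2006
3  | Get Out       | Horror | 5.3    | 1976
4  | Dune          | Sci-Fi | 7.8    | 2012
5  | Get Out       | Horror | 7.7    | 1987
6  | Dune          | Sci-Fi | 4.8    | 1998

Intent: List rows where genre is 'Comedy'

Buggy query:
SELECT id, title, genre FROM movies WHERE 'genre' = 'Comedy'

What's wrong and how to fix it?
Bug: 'genre' in single quotes is a string literal, not the column; the comparison is literal-vs-literal and never true

Fix: Remove the quotes around the column name (or use double quotes for an identifier)

Corrected query:
SELECT id, title, genre FROM movies WHERE genre = 'Comedy'

Result:
id | title         | genre 
---+---------------+-------
2  | Groundhog Day | Comedy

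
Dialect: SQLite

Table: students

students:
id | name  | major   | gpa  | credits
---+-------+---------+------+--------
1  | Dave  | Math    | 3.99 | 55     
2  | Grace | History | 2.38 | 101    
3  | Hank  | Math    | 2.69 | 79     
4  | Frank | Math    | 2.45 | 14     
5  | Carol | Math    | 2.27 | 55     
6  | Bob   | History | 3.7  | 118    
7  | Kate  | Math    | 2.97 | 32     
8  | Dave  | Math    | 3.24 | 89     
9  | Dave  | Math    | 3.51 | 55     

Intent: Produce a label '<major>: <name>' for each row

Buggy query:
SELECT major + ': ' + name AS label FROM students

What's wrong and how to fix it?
Bug: '+' is numeric addition; on text columns SQLite converts them to 0 instead of concatenating

Fix: Use the || operator for string concatenation

Corrected query:
SELECT major || ': ' || name AS label FROM students

Result:
label         
--------------
Math: Dave    
History: Grace
Math: Hank    
Math: Frank   
Math: Carol   
History: Bob  
Math: Kate    
Math: Dave    
Math: Dave    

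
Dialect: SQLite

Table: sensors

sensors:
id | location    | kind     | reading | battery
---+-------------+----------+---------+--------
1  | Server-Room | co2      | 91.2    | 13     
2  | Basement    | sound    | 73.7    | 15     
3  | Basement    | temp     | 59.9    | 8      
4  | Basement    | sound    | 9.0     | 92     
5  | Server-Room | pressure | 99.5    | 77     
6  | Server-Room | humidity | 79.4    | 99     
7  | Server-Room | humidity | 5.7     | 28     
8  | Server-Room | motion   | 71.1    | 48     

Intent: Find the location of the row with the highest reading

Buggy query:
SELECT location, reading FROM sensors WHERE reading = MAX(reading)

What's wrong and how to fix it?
Bug: MAX(reading) is an aggregate and cannot be used directly in WHERE

Fix: Wrap MAX in a scalar subquery so WHERE compares against a single value

Corrected query:
SELECT location, reading FROM sensors WHERE reading = (SELECT MAX(reading) FROM sensors)

Result:
location    | reading
------------+--------
Server-Room | 99.5   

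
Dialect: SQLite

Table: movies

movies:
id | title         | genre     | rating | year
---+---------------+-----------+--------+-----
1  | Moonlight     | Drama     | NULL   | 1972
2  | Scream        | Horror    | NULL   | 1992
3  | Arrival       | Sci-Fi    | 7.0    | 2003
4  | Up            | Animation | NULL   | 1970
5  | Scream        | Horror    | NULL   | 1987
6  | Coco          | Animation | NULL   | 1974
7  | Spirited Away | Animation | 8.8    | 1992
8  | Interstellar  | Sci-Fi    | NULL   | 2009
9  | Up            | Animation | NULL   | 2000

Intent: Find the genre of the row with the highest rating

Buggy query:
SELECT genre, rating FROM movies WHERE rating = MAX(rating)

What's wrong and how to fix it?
Bug: MAX(rating) is an aggregate and cannot be used directly in WHERE

Fix: Use a subquery: WHERE rating = (SELECT MAX(rating) FROM movies)

Corrected query:
SELECT genre, rating FROM movies WHERE rating = (SELECT MAX(rating) FROM movies)

Result:
genre     | rating
----------+-------
Animation | 8.8   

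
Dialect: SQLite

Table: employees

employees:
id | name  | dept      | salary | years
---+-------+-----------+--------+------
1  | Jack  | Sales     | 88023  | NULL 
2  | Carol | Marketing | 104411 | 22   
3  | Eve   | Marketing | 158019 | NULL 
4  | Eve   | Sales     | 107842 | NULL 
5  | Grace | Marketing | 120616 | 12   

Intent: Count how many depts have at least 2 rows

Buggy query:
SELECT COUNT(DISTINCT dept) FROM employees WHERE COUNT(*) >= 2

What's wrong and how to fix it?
Bug: COUNT(*) cannot appear in WHERE; the per-group count doesn't exist yet

Fix: Use a subquery that GROUPs and filters with HAVING, then count its rows

Corrected query:
SELECT COUNT(*) FROM (SELECT dept FROM employees GROUP BY dept HAVING COUNT(*) >= 2)

Result:
COUNT(*)
--------
2       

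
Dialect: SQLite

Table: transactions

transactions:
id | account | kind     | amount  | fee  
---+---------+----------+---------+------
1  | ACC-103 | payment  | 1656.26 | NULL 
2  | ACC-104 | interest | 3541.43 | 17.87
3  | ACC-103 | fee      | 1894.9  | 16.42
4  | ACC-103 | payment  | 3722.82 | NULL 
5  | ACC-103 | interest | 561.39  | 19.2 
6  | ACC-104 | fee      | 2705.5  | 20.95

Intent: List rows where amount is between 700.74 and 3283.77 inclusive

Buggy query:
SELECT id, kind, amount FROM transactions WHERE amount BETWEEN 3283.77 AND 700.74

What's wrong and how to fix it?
Bug: The bounds are reversed; BETWEEN a AND b requires a <= b to match anything

Fix: Swap the bounds so the smaller value comes first

Corrected query:
SELECT id, kind, amount FROM transactions WHERE amount BETWEEN 700.74 AND 3283.77

Result:
id | kind    | amount 
---+---------+--------
1  | payment | 1656.26
3  | fee     | 1894.9 
6  | fee     | 2705.5 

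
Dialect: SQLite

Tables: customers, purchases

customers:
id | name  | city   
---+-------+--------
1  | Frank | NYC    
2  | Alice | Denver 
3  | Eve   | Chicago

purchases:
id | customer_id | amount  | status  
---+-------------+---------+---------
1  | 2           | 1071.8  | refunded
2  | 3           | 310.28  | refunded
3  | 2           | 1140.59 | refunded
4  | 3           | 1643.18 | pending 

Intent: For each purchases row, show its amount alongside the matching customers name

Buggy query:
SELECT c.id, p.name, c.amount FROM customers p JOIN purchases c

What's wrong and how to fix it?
Bug: Missing join condition: each purchases row is matched to all customers rows instead of just its own

Fix: Add ON c.customer_id = p.id to the JOIN

Corrected query:
SELECT c.id, p.name, c.amount FROM customers p JOIN purchases c ON c.customer_id = p.id

Result:
id | name  | amount 
---+-------+--------
1  | Alice | 1071.8 
2  | Eve   | 310.28 
3  | Alice | 1140.59
4  | Eve   | 1643.18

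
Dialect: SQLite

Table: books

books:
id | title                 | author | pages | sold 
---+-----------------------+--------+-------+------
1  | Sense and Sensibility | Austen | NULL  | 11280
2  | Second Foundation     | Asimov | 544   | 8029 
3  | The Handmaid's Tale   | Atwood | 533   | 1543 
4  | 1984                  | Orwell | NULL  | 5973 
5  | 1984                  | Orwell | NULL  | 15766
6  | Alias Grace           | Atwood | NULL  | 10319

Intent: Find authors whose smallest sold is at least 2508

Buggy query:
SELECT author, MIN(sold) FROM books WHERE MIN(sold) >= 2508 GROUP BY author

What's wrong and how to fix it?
Bug: Aggregates like MIN are computed per group after WHERE runs

Fix: Replace WHERE with HAVING after the GROUP BY

Corrected query:
SELECT author, MIN(sold) FROM books GROUP BY author HAVING MIN(sold) >= 2508

Result:
author | MIN(sold)
-------+----------
Asimov | 8029     
Austen | 11280    
Orwell | 5973     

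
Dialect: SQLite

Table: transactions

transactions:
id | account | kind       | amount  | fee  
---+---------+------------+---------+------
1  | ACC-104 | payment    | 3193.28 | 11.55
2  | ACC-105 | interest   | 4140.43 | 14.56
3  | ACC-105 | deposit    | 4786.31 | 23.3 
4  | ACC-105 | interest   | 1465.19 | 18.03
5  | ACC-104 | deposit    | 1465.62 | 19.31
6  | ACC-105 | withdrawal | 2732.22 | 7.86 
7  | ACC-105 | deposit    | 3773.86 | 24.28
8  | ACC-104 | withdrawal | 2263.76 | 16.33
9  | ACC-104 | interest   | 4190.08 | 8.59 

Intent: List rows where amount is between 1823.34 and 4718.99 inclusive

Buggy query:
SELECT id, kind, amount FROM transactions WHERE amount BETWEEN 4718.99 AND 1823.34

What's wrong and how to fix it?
Bug: The bounds are reversed; BETWEEN a AND b requires a <= b to match anything

Fix: Write BETWEEN 1823.34 AND 4718.99

Corrected query:
SELECT id, kind, amount FROM transactions WHERE amount BETWEEN 1823.34 AND 4718.99

Result:
id | kind       | amount 
---+------------+--------
1  | payment    | 3193.28
2  | interest   | 4140.43
6  | withdrawal | 2732.22
7  | deposit    | 3773.86
8  | withdrawal | 2263.76
9  | interest   | 4190.08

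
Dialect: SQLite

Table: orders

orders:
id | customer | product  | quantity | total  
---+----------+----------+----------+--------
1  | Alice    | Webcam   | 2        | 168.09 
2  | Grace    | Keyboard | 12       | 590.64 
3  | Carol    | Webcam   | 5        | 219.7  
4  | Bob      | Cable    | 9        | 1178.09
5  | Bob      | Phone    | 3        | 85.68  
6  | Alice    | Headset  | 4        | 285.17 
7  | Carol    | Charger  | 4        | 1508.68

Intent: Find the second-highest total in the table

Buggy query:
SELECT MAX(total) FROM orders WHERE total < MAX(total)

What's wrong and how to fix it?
Bug: MAX(total) on the right of the comparison is an aggregate-in-WHERE error

Fix: Put the inner MAX in a scalar subquery

Corrected query:
SELECT MAX(total) FROM orders WHERE total < (SELECT MAX(total) FROM orders)

Result:
MAX(total)
----------
1178.09   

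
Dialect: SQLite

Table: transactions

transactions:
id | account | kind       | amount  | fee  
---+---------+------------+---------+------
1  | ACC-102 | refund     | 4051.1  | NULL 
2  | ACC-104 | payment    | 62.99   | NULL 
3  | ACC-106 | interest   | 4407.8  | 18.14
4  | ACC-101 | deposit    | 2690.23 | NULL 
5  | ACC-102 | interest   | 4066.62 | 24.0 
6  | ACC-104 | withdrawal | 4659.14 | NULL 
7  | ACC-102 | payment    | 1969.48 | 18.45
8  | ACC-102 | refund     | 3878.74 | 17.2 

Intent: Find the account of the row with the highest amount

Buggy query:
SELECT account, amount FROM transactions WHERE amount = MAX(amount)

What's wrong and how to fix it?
Bug: WHERE is evaluated per row; an aggregate over the whole table isn't defined there

Fix: Use a subquery: WHERE amount = (SELECT MAX(amount) FROM transactions)

Corrected query:
SELECT account, amount FROM transactions WHERE amount = (SELECT MAX(amount) FROM transactions)

Result:
account | amount 
--------+--------
ACC-104 | 4659.14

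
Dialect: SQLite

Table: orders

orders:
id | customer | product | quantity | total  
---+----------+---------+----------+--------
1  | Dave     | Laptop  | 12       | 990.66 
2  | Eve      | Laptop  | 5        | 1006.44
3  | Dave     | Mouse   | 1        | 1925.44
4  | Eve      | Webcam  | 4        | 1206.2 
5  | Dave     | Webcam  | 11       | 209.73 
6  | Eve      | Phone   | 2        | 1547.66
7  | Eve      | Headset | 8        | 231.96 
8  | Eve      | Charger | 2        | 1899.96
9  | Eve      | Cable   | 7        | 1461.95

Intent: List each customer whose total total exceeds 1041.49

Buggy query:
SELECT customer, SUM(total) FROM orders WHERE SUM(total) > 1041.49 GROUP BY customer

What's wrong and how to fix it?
Bug: SUM(total) is an aggregate, but WHERE filters rows before aggregation

Fix: Use HAVING (which filters groups after aggregation) instead of WHERE

Corrected query:
SELECT customer, SUM(total) FROM orders GROUP BY customer HAVING SUM(total) > 1041.49

Result:
customer | SUM(total)
---------+-----------
Dave     | 3125.83   
Eve      | 7354.17   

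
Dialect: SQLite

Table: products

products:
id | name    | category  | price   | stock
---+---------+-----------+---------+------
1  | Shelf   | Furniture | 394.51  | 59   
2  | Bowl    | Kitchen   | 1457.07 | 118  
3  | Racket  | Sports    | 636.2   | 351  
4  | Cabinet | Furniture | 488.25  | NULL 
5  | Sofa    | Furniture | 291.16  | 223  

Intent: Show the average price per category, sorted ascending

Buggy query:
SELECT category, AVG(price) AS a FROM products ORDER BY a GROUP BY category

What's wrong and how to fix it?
Bug: ORDER BY appears before GROUP BY; SQL clause order requires GROUP BY first

Fix: Move ORDER BY to the end, after GROUP BY

Corrected query:
SELECT category, AVG(price) AS a FROM products GROUP BY category ORDER BY a

Result:
category  | a         
----------+-----------
Furniture | 391.306667
Sports    | 636.2     
Kitchen   | 1457.07   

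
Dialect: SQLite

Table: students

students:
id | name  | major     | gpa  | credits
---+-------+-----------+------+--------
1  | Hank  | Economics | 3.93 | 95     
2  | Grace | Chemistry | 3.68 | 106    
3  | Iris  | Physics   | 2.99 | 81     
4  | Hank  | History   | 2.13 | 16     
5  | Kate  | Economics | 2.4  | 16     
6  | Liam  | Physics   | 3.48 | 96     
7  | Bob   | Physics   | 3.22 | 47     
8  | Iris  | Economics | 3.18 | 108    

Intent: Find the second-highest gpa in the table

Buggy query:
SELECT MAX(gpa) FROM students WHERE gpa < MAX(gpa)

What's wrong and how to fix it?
Bug: The inner MAX is an aggregate inside WHERE, which is not allowed

Fix: Compute the overall MAX in a subquery, then take MAX of rows below it

Corrected query:
SELECT MAX(gpa) FROM students WHERE gpa < (SELECT MAX(gpa) FROM students)

Result:
MAX(gpa)
--------
3.68    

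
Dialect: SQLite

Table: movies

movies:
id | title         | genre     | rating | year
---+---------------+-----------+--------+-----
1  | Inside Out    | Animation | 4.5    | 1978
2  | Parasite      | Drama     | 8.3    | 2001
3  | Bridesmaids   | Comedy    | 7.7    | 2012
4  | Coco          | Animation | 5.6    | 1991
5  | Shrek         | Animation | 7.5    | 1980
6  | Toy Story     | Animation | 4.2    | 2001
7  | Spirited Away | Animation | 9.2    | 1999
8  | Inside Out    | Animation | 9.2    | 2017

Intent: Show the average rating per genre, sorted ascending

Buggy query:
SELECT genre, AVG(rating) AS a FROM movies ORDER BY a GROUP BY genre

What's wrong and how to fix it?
Bug: ORDER BY appears before GROUP BY; SQL clause order requires GROUP BY first

Fix: Reorder: SELECT … FROM … GROUP BY … ORDER BY …

Corrected query:
SELECT genre, AVG(rating) AS a FROM movies GROUP BY genre ORDER BY a

Result:
genre     | a  
----------+----
Animation | 6.7
Comedy    | 7.7
Drama     | 8.3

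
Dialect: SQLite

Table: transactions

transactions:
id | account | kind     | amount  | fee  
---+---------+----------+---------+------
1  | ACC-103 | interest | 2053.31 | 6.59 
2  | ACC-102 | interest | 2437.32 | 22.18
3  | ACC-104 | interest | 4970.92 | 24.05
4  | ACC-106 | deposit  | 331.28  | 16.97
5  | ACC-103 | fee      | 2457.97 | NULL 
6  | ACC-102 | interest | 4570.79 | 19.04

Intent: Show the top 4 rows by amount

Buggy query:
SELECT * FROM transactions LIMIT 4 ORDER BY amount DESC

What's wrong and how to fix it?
Bug: LIMIT must come after ORDER BY

Fix: Swap the clauses: ORDER BY first, then LIMIT

Corrected query:
SELECT * FROM transactions ORDER BY amount DESC LIMIT 4

Result:
id | account | kind     | amount  | fee  
---+---------+----------+---------+------
3  | ACC-104 | interest | 4970.92 | 24.05
6  | ACC-102 | interest | 4570.79 | 19.04
5  | ACC-103 | fee      | 2457.97 | NULL 
2  | ACC-102 | interest | 2437.32 | 22.18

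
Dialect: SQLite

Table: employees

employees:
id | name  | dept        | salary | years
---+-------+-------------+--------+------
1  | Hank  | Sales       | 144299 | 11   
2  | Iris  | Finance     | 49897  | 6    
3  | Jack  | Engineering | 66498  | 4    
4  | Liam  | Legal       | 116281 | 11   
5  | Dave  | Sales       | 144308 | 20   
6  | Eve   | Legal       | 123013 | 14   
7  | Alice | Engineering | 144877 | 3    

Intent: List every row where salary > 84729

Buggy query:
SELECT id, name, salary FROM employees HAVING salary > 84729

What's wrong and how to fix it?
Bug: This is a non-aggregate query (no GROUP BY, no aggregates), so in SQLite the HAVING clause is invalid here; a row-level condition belongs in WHERE

Fix: Use WHERE for row-level filtering

Corrected query:
SELECT id, name, salary FROM employees WHERE salary > 84729

Result:
id | name  | salary
---+-------+-------
1  | Hank  | 144299
4  | Liam  | 116281
5  | Dave  | 144308
6  | Eve   | 123013
7  | Alice | 144877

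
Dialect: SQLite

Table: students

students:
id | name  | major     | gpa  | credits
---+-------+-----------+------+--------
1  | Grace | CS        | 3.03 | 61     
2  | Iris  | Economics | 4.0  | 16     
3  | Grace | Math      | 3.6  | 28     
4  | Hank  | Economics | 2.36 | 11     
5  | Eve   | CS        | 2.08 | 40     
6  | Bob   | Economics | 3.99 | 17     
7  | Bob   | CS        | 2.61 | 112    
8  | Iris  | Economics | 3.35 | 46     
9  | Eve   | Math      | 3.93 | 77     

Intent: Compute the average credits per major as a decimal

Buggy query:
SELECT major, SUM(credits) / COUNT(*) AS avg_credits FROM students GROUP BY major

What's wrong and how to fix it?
Bug: Both operands are integers, so '/' performs integer division and truncates

Fix: Multiply by 1.0 (or CAST to REAL) to force floating-point division

Corrected query:
SELECT major, SUM(credits) * 1.0 / COUNT(*) AS avg_credits FROM students GROUP BY major

Result:
major     | avg_credits
----------+------------
CS        | 71         
Economics | 22.5       
Math      | 52.5       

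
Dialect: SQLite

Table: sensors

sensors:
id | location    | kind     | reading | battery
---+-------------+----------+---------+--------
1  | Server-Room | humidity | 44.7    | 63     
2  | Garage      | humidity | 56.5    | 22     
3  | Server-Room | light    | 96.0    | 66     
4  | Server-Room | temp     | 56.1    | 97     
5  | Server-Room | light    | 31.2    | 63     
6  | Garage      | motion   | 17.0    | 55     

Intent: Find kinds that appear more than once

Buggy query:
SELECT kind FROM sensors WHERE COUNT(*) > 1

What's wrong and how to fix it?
Bug: COUNT(*) is an aggregate and cannot be used in WHERE

Fix: GROUP BY kind, then filter groups with HAVING COUNT(*) > 1

Corrected query:
SELECT kind FROM sensors GROUP BY kind HAVING COUNT(*) > 1

Result:
kind    
--------
humidity
light   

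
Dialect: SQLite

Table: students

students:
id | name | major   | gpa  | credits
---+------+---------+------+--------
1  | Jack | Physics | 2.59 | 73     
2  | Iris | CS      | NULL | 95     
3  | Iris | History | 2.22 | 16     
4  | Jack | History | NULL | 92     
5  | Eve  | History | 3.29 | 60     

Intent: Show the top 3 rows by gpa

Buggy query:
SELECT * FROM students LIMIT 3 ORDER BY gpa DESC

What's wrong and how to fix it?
Bug: ORDER BY cannot follow LIMIT; LIMIT is the final clause

Fix: Swap the clauses: ORDER BY first, then LIMIT

Corrected query:
SELECT * FROM students ORDER BY gpa DESC LIMIT 3

Result:
id | name | major   | gpa  | credits
---+------+---------+------+--------
5  | Eve  | History | 3.29 | 60     
1  | Jack | Physics | 2.59 | 73     
3  | Iris | History | 2.22 | 16     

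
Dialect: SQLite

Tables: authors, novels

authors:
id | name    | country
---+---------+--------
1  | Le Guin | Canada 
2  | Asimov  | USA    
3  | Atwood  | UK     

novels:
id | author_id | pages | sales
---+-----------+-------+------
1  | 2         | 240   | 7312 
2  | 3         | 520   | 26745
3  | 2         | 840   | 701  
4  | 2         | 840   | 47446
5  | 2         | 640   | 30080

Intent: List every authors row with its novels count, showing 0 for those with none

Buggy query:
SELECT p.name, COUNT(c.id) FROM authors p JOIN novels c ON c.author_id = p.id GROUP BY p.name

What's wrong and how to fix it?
Bug: INNER JOIN drops authors rows that have no matching novels rows

Fix: Switch to LEFT JOIN to retain unmatched parent rows

Corrected query:
SELECT p.name, COUNT(c.id) FROM authors p LEFT JOIN novels c ON c.author_id = p.id GROUP BY p.name

Result:
name    | COUNT(c.id)
--------+------------
Asimov  | 4          
Atwood  | 1          
Le Guin | 0          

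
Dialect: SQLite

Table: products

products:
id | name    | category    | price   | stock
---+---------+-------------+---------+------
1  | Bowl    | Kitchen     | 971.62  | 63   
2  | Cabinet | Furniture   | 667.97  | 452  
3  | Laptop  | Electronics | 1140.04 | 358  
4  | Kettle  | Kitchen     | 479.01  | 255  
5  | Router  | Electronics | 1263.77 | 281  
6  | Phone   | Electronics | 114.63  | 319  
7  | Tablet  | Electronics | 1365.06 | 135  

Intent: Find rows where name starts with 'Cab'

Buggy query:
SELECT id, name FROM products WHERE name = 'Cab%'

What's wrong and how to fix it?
Bug: '=' compares the literal string including the % character; pattern matching needs LIKE

Fix: Use LIKE for wildcard pattern matching

Corrected query:
SELECT id, name FROM products WHERE name LIKE 'Cab%'

Result:
id | name   
---+--------
2  | Cabinet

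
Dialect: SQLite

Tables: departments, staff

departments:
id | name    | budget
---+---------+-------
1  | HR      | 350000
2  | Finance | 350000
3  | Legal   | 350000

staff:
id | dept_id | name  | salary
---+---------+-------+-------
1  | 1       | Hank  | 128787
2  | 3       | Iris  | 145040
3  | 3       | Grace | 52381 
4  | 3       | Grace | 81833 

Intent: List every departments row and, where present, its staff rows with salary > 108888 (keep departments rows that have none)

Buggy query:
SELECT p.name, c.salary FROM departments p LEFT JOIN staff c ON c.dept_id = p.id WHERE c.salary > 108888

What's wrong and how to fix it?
Bug: A WHERE condition on the right-hand table after LEFT JOIN drops unmatched parents

Fix: Move the right-table condition into the ON clause so unmatched parents are kept

Corrected query:
SELECT p.name, c.salary FROM departments p LEFT JOIN staff c ON c.dept_id = p.id AND c.salary > 108888

Result:
name    | salary
--------+-------
HR      | 128787
Finance | NULL  
Legal   | 145040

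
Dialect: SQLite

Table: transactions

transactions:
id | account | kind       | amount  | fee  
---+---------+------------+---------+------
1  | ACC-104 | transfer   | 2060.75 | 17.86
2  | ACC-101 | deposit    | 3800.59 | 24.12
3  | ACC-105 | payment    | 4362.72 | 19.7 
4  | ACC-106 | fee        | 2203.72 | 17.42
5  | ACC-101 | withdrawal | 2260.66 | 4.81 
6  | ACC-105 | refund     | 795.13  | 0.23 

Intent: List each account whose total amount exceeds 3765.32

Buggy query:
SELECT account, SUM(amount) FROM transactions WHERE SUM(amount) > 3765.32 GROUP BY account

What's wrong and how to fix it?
Bug: Aggregate functions cannot appear in a WHERE clause

Fix: Use HAVING (which filters groups after aggregation) instead of WHERE

Corrected query:
SELECT account, SUM(amount) FROM transactions GROUP BY account HAVING SUM(amount) > 3765.32

Result:
account | SUM(amount)
--------+------------
ACC-101 | 6061.25    
ACC-105 | 5157.85    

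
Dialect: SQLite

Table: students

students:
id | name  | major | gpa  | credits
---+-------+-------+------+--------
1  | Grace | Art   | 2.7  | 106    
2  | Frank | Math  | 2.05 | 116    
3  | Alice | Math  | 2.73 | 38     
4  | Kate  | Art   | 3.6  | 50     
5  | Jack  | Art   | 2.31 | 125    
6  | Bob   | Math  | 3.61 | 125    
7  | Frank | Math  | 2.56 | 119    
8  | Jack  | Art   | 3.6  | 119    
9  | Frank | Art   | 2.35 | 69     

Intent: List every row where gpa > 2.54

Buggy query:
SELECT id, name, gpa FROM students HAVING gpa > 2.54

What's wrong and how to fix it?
Bug: HAVING filters the output of aggregation, but this query has no GROUP BY and no aggregate functions, so SQLite rejects it (HAVING clause on a non-aggregate query); the condition here is per row

Fix: Use WHERE for row-level filtering

Corrected query:
SELECT id, name, gpa FROM students WHERE gpa > 2.54

Result:
id | name  | gpa 
---+-------+-----
1  | Grace | 2.7 
3  | Alice | 2.73
4  | Kate  | 3.6 
6  | Bob   | 3.61
7  | Frank | 2.56
8  | Jack  | 3.6 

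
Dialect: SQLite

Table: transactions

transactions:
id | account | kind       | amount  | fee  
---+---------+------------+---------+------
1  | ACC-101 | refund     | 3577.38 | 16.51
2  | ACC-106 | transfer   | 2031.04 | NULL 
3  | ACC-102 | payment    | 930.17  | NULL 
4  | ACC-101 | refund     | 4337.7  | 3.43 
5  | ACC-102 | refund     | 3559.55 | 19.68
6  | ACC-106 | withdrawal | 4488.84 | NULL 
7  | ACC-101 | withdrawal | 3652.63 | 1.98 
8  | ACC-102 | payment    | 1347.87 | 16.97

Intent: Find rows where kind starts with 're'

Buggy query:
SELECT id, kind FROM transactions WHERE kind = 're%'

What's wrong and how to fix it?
Bug: Wildcards only work with LIKE; '=' treats '%' as a literal character

Fix: Use LIKE for wildcard pattern matching

Corrected query:
SELECT id, kind FROM transactions WHERE kind LIKE 're%'

Result:
id | kind  
---+-------
1  | refund
4  | refund
5  | refund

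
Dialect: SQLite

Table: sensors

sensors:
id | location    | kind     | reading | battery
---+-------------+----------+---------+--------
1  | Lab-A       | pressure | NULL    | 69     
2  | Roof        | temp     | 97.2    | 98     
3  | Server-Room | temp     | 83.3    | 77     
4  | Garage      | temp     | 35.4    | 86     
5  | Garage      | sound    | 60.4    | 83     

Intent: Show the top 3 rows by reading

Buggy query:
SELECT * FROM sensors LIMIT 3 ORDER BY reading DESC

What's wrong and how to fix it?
Bug: ORDER BY cannot follow LIMIT; LIMIT is the final clause

Fix: Sort with ORDER BY, then apply LIMIT

Corrected query:
SELECT * FROM sensors ORDER BY reading DESC LIMIT 3

Result:
id | location    | kind  | reading | battery
---+-------------+-------+---------+--------
2  | Roof        | temp  | 97.2    | 98     
3  | Server-Room | temp  | 83.3    | 77     
5  | Garage      | sound | 60.4    | 83     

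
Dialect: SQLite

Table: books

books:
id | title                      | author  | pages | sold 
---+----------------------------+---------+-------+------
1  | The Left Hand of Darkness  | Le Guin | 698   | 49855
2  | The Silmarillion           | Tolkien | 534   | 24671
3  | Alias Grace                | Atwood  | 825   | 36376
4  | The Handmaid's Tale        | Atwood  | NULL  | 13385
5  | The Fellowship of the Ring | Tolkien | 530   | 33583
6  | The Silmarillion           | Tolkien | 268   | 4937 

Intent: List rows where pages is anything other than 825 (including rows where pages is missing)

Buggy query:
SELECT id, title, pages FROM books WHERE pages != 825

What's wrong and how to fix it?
Bug: 'pages != 825' is unknown when pages is NULL, so NULL rows are silently excluded

Fix: Handle NULL separately with IS NULL alongside the inequality

Corrected query:
SELECT id, title, pages FROM books WHERE pages != 825 OR pages IS NULL

Result:
id | title                      | pages
---+----------------------------+------
1  | The Left Hand of Darkness  | 698  
2  | The Silmarillion           | 534  
4  | The Handmaid's Tale        | NULL 
5  | The Fellowship of the Ring | 530  
6  | The Silmarillion           | 268  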